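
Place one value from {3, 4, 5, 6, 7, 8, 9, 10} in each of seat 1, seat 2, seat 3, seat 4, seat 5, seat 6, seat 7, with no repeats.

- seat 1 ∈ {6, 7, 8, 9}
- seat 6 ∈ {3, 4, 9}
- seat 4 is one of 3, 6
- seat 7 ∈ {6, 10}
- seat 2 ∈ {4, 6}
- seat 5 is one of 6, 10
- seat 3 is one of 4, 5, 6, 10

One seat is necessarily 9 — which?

The 2 variables seat 5 and seat 7 are confined to {6, 10}, which locks those values in; drop them from seat 1, seat 2, seat 3, seat 4.
seat 2 has just one choice, so seat 2 = 4. So seat 3, seat 6 can't be 4.
That leaves seat 3 = 5.
seat 4's domain is down to {3}, so seat 4 = 3. So seat 6 can't be 3.
So 9 goes to seat 6.

seat 6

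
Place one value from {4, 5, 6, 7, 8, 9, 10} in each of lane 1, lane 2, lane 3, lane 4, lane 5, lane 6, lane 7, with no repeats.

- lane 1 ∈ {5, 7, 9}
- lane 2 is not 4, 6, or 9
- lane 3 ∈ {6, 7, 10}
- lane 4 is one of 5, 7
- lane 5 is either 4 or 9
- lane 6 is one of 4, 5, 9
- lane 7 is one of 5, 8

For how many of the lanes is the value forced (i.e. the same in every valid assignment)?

The 7 variables together cover exactly {4, 5, 6, 7, 8, 9, 10} — 7 values for 7 variables — and 6 appears only in lane 3's list, so lane 3 = 6.
The 6 still-open variables draw from only 6 values {4, 5, 7, 8, 9, 10}, so each is used; only lane 2 can be 10, hence lane 2 = 10.
The 5 still-open variables together cover exactly {4, 5, 7, 8, 9} — 5 values for 5 variables — and 8 appears only in lane 7's list, so lane 7 = 8.
Determined: lane 2=10, lane 3=6, lane 7=8. The other lanes each still have more than one consistent value. That makes 3.

3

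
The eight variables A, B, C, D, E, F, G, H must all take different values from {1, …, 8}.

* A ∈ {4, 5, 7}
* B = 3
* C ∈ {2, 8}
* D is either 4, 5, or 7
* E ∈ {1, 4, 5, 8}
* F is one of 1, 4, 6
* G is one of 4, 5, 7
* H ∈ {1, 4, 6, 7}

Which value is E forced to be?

8

B has just one choice, so B = 3.
The 7 still-open variables together cover exactly {1, 2, 4, 5, 6, 7, 8} — 7 values for 7 variables — and 2 appears only in C's list, so C = 2.
The 6 still-open variables together cover exactly {1, 4, 5, 6, 7, 8} — 6 values for 6 variables — and 8 appears only in E's list, so E = 8.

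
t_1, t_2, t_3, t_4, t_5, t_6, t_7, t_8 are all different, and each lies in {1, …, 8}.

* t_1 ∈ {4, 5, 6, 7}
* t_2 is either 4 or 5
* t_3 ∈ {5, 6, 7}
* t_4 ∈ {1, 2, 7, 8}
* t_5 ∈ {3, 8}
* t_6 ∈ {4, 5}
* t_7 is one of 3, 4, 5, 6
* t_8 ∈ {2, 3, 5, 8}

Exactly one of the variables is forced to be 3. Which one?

The 8 variables together cover exactly {1, 2, 3, 4, 5, 6, 7, 8} — 8 values for 8 variables — and 1 appears only in t_4's list, so t_4 = 1.
Among the 7 still-open variables, 2 fits only t_8 (and all 7 values in {2, 3, 4, 5, 6, 7, 8} must be used), so t_8 = 2.
The 6 still-open variables draw from only 6 values {3, 4, 5, 6, 7, 8}, so each is used; only t_5 can be 8, hence t_5 = 8.
Among the 5 still-open variables, 3 fits only t_7 (and all 5 values in {3, 4, 5, 6, 7} must be used), so t_7 = 3.

t_7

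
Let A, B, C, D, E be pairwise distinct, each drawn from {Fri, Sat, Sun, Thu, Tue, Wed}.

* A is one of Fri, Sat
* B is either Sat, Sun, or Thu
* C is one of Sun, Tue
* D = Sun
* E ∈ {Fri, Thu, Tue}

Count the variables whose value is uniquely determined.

D's domain is down to {Sun}, so D = Sun. Eliminate Sun elsewhere: B, C.
C has just one choice, so C = Tue. So E can't be Tue.
Determined: C=Tue, D=Sun. The other variables each still have more than one consistent value. That makes 2.

2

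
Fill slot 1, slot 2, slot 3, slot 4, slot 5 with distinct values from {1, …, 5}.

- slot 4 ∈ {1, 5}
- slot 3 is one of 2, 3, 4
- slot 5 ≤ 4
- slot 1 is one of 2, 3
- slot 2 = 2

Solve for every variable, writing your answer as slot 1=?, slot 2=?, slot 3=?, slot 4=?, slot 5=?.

slot 1=3, slot 2=2, slot 3=4, slot 4=5, slot 5=1

slot 2 has just one choice, so slot 2 = 2. So slot 1, slot 3, slot 5 can't be 2.
slot 1's domain is down to {3}, so slot 1 = 3. So slot 3, slot 5 can't be 3.
slot 3's domain is down to {4}, so slot 3 = 4. Remove 4 from slot 5.
That leaves slot 5 = 1. Remove 1 from slot 4.
slot 4's domain is down to {5}, so slot 4 = 5.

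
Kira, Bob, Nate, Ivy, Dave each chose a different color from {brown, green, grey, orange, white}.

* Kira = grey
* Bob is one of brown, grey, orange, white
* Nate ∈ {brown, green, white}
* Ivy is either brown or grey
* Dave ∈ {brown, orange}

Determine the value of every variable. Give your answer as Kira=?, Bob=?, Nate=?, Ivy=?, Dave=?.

Kira has just one choice, so Kira = grey. So Bob, Ivy can't be grey.
Ivy must be brown (only option left). Strike brown from Bob, Nate, Dave.
Dave has just one choice, so Dave = orange. Remove orange from Bob.
Bob must be white (only option left). Strike white from Nate.
Nate must be green (only option left).

Kira=grey, Bob=white, Nate=green, Ivy=brown, Dave=orange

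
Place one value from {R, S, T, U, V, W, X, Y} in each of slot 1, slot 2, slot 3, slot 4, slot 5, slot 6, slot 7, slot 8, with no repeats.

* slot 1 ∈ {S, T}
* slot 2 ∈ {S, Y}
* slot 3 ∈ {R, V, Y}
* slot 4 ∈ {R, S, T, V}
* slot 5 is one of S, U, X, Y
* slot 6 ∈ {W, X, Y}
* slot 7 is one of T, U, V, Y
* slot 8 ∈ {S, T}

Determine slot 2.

Among the 8 variables, W fits only slot 6 (and all 8 values in {R, S, T, U, V, W, X, Y} must be used), so slot 6 = W.
The 7 still-open variables draw from only 7 values {R, S, T, U, V, X, Y}, so each is used; only slot 5 can be X, hence slot 5 = X.
Among the 6 still-open variables, U fits only slot 7 (and all 6 values in {R, S, T, U, V, Y} must be used), so slot 7 = U.
slot 1 and slot 8 between them cover only {S, T} — a naked pair. Remove those values from slot 2, slot 4.
So slot 2 = Y.

Y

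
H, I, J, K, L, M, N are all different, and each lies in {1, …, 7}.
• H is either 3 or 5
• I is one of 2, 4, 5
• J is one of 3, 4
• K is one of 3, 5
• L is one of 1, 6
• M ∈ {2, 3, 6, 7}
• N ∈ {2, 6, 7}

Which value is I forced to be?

Among the 7 variables, 1 fits only L (and all 7 values in {1, 2, 3, 4, 5, 6, 7} must be used), so L = 1.
H and K share exactly the 2 values {3, 5}; by pigeonhole those values go to them, so strike 3, 5 from I, J, M.
J's domain is down to {4}, so J = 4. So I can't be 4.
So I = 2.

2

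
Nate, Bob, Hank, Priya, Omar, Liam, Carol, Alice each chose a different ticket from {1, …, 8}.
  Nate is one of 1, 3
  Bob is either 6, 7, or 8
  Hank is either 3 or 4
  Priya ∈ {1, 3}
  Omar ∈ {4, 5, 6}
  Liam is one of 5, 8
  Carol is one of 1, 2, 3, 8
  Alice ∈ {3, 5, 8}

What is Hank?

Among the 8 variables, 2 fits only Carol (and all 8 values in {1, 2, 3, 4, 5, 6, 7, 8} must be used), so Carol = 2.
The 7 still-open variables draw from only 7 values {1, 3, 4, 5, 6, 7, 8}, so each is used; only Bob can be 7, hence Bob = 7.
The 6 still-open variables draw from only 6 values {1, 3, 4, 5, 6, 8}, so each is used; only Omar can be 6, hence Omar = 6.
Among the 5 still-open variables, 4 fits only Hank (and all 5 values in {1, 3, 4, 5, 8} must be used), so Hank = 4.

4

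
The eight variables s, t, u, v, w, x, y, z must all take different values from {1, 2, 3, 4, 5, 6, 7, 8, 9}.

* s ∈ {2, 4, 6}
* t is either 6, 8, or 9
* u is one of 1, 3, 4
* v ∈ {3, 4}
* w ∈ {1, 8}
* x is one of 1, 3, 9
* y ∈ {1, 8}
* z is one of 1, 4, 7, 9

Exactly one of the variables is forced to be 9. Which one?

x

Among the 8 variables, 2 fits only s (and all 8 values in {1, 2, 3, 4, 6, 7, 8, 9} must be used), so s = 2.
The 7 still-open variables together cover exactly {1, 3, 4, 6, 7, 8, 9} — 7 values for 7 variables — and 6 appears only in t's list, so t = 6.
The 6 still-open variables together cover exactly {1, 3, 4, 7, 8, 9} — 6 values for 6 variables — and 7 appears only in z's list, so z = 7.
Among the 5 still-open variables, 9 fits only x (and all 5 values in {1, 3, 4, 8, 9} must be used), so x = 9.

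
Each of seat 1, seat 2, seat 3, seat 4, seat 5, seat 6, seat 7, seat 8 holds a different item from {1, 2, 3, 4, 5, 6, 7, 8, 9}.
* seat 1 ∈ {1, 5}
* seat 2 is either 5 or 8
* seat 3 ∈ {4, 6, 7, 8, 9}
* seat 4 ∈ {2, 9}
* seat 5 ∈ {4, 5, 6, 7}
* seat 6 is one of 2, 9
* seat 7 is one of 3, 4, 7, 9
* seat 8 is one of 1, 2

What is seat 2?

The 2 variables seat 4 and seat 6 are confined to {2, 9}, which locks those values in; drop them from seat 3, seat 7, seat 8.
seat 8 has just one choice, so seat 8 = 1. Eliminate 1 elsewhere: seat 1.
That leaves seat 1 = 5. Strike 5 from seat 2, seat 5.
So seat 2 = 8.

8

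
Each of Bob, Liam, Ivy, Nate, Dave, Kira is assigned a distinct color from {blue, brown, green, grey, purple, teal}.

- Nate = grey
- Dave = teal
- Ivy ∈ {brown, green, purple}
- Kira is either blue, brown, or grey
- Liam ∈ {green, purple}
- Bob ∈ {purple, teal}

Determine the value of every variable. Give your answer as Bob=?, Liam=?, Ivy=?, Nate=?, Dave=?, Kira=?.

Bob=purple, Liam=green, Ivy=brown, Nate=grey, Dave=teal, Kira=blue

Nate has just one choice, so Nate = grey. Strike grey from Kira.
That leaves Dave = teal. Strike teal from Bob.
Bob's domain is down to {purple}, so Bob = purple. Remove purple from Liam, Ivy.
Liam's domain is down to {green}, so Liam = green. So Ivy can't be green.
Ivy has just one choice, so Ivy = brown. Remove brown from Kira.
Kira has just one choice, so Kira = blue.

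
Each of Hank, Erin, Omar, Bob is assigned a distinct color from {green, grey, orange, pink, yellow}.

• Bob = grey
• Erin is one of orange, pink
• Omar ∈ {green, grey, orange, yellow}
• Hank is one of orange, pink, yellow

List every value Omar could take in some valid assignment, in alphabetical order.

green, orange, yellow

Bob's domain is down to {grey}, so Bob = grey. Eliminate grey elsewhere: Omar.
No further eliminations apply; Omar can still be any of green, orange, yellow.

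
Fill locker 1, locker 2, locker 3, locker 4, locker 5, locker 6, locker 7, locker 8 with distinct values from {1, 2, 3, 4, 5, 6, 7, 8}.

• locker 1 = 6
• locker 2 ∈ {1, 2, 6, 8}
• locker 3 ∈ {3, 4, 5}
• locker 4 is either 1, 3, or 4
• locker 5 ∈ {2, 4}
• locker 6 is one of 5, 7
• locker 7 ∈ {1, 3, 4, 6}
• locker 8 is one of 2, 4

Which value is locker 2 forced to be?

8

locker 1 must be 6 (only option left). Strike 6 from locker 2, locker 7.
Among the 7 still-open variables, 7 fits only locker 6 (and all 7 values in {1, 2, 3, 4, 5, 7, 8} must be used), so locker 6 = 7.
The 6 still-open variables together cover exactly {1, 2, 3, 4, 5, 8} — 6 values for 6 variables — and 5 appears only in locker 3's list, so locker 3 = 5.
The 5 still-open variables draw from only 5 values {1, 2, 3, 4, 8}, so each is used; only locker 2 can be 8, hence locker 2 = 8.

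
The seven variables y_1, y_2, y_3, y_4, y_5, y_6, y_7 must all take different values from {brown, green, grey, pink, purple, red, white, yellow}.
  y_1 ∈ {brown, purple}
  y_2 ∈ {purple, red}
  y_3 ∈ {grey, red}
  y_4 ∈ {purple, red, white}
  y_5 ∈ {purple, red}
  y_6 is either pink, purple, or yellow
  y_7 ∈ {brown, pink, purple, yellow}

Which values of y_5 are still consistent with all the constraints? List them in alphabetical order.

The 7 variables draw from only 7 values {brown, grey, pink, purple, red, white, yellow}, so each is used; only y_3 can be grey, hence y_3 = grey.
The 6 still-open variables together cover exactly {brown, pink, purple, red, white, yellow} — 6 values for 6 variables — and white appears only in y_4's list, so y_4 = white.
The 2 variables y_2 and y_5 are confined to {purple, red}, which locks those values in; drop them from y_1, y_6, y_7.
y_1 must be brown (only option left). Strike brown from y_7.
No further eliminations apply; y_5 can still be any of purple, red.

purple, red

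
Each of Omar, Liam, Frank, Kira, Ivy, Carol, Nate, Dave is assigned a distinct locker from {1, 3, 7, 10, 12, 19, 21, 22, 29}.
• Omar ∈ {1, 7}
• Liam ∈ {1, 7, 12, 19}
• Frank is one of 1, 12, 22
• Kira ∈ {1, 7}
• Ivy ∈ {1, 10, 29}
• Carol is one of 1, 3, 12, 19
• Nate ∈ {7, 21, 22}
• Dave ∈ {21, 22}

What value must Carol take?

3

The 2 variables Omar and Kira are confined to {1, 7}, which locks those values in; drop them from Liam, Frank, Ivy, Carol, Nate.
The 2 variables Nate and Dave are confined to {21, 22}, which locks those values in; drop them from Frank.
Frank has just one choice, so Frank = 12. Eliminate 12 elsewhere: Liam, Carol.
Liam has just one choice, so Liam = 19. Eliminate 19 elsewhere: Carol.
So Carol = 3.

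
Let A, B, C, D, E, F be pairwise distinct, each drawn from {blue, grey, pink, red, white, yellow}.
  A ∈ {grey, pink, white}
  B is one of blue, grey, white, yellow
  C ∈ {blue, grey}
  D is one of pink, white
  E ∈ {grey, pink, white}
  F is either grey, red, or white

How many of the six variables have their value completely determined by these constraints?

The 6 variables together cover exactly {blue, grey, pink, red, white, yellow} — 6 values for 6 variables — and red appears only in F's list, so F = red.
Among the 5 still-open variables, yellow fits only B (and all 5 values in {blue, grey, pink, white, yellow} must be used), so B = yellow.
Among the 4 still-open variables, blue fits only C (and all 4 values in {blue, grey, pink, white} must be used), so C = blue.
Determined: B=yellow, C=blue, F=red. The other variables each still have more than one consistent value. That makes 3.

3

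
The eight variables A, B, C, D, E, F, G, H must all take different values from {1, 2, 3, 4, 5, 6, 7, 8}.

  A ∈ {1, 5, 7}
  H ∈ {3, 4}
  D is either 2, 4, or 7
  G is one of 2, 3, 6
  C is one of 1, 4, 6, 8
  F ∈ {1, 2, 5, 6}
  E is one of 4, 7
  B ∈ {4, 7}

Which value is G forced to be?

6

The 8 variables together cover exactly {1, 2, 3, 4, 5, 6, 7, 8} — 8 values for 8 variables — and 8 appears only in C's list, so C = 8.
B and E between them cover only {4, 7} — a naked pair. Remove those values from A, D, H.
That leaves D = 2. So F, G can't be 2.
That leaves H = 3. Remove 3 from G.
So G = 6.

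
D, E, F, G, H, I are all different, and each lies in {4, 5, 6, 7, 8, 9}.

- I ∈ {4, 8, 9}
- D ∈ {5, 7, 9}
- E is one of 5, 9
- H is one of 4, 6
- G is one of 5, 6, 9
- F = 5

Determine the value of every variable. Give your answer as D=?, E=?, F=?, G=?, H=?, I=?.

F has just one choice, so F = 5. Remove 5 from D, E, G.
E's domain is down to {9}, so E = 9. Strike 9 from D, G, I.
That leaves G = 6. So H can't be 6.
That leaves H = 4. Strike 4 from I.
I must be 8 (only option left).
D's domain is down to {7}, so D = 7.

D=7, E=9, F=5, G=6, H=4, I=8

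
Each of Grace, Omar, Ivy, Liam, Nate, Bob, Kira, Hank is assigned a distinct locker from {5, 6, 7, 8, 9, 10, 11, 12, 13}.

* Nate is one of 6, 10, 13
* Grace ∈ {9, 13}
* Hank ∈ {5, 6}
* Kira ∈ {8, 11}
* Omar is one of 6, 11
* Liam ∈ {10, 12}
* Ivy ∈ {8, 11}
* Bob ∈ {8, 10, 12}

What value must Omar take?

6

The 8 variables draw from only 8 values {5, 6, 8, 9, 10, 11, 12, 13}, so each is used; only Hank can be 5, hence Hank = 5.
Among the 7 still-open variables, 9 fits only Grace (and all 7 values in {6, 8, 9, 10, 11, 12, 13} must be used), so Grace = 9.
The 6 still-open variables draw from only 6 values {6, 8, 10, 11, 12, 13}, so each is used; only Nate can be 13, hence Nate = 13.
Among the 5 still-open variables, 6 fits only Omar (and all 5 values in {6, 8, 10, 11, 12} must be used), so Omar = 6.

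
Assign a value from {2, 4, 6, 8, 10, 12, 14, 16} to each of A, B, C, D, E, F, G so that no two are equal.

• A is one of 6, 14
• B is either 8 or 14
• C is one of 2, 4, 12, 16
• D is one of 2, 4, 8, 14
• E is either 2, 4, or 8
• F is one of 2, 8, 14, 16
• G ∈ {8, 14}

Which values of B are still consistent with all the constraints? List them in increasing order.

8, 14

The 7 variables together cover exactly {2, 4, 6, 8, 12, 14, 16} — 7 values for 7 variables — and 6 appears only in A's list, so A = 6.
The 6 still-open variables draw from only 6 values {2, 4, 8, 12, 14, 16}, so each is used; only C can be 12, hence C = 12.
The 5 still-open variables together cover exactly {2, 4, 8, 14, 16} — 5 values for 5 variables — and 16 appears only in F's list, so F = 16.
B and G between them cover only {8, 14} — a naked pair. Remove those values from D, E.
No further eliminations apply; B can still be any of 8, 14.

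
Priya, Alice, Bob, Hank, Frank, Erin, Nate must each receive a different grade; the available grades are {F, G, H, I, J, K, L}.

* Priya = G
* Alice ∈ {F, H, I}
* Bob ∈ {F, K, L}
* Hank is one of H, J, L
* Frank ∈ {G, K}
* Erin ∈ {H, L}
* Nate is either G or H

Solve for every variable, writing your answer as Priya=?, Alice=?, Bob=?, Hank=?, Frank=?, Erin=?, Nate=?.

Priya=G, Alice=I, Bob=F, Hank=J, Frank=K, Erin=L, Nate=H

Priya's domain is down to {G}, so Priya = G. So Frank, Nate can't be G.
Frank must be K (only option left). Remove K from Bob.
Nate's domain is down to {H}, so Nate = H. Strike H from Alice, Hank, Erin.
Erin's domain is down to {L}, so Erin = L. So Bob, Hank can't be L.
Bob has just one choice, so Bob = F. Strike F from Alice.
Hank's domain is down to {J}, so Hank = J.
That leaves Alice = I.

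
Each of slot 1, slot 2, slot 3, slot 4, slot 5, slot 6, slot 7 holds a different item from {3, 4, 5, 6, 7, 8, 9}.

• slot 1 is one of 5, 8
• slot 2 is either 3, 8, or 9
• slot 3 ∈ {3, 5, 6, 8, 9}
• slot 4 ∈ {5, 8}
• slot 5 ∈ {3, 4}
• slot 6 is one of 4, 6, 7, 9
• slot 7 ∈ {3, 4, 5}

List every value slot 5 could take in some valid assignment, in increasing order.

The 7 variables together cover exactly {3, 4, 5, 6, 7, 8, 9} — 7 values for 7 variables — and 7 appears only in slot 6's list, so slot 6 = 7.
The 6 still-open variables together cover exactly {3, 4, 5, 6, 8, 9} — 6 values for 6 variables — and 6 appears only in slot 3's list, so slot 3 = 6.
The 5 still-open variables together cover exactly {3, 4, 5, 8, 9} — 5 values for 5 variables — and 9 appears only in slot 2's list, so slot 2 = 9.
slot 1 and slot 4 between them cover only {5, 8} — a naked pair. Remove those values from slot 7.
No further eliminations apply; slot 5 can still be any of 3, 4.

3, 4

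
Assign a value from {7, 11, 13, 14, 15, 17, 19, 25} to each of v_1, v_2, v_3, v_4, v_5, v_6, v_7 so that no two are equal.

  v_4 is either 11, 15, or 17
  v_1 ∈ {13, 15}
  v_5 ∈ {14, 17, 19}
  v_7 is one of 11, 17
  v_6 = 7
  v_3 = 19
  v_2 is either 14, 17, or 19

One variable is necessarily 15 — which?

v_3 has just one choice, so v_3 = 19. Remove 19 from v_2, v_5.
v_6's domain is down to {7}, so v_6 = 7.
The 5 still-open variables together cover exactly {11, 13, 14, 15, 17} — 5 values for 5 variables — and 13 appears only in v_1's list, so v_1 = 13.
The 4 still-open variables together cover exactly {11, 14, 15, 17} — 4 values for 4 variables — and 15 appears only in v_4's list, so v_4 = 15.

v_4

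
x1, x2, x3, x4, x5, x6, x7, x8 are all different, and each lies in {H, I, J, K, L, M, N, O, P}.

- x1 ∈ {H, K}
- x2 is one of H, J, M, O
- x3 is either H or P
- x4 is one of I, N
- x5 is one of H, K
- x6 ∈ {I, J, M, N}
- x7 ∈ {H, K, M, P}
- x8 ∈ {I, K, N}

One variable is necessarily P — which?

x3

The 8 variables together cover exactly {H, I, J, K, M, N, O, P} — 8 values for 8 variables — and O appears only in x2's list, so x2 = O.
The 7 still-open variables draw from only 7 values {H, I, J, K, M, N, P}, so each is used; only x6 can be J, hence x6 = J.
Among the 6 still-open variables, M fits only x7 (and all 6 values in {H, I, K, M, N, P} must be used), so x7 = M.
The 5 still-open variables draw from only 5 values {H, I, K, N, P}, so each is used; only x3 can be P, hence x3 = P.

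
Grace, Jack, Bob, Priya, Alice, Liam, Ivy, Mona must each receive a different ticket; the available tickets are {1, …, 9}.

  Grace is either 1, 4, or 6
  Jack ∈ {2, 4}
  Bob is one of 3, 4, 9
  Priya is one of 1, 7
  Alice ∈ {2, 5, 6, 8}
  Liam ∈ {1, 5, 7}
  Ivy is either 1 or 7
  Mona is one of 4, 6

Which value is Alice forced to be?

Priya and Ivy between them cover only {1, 7} — a naked pair. Remove those values from Grace, Liam.
Liam must be 5 (only option left). So Alice can't be 5.
Grace and Mona share exactly the 2 values {4, 6}; by pigeonhole those values go to them, so strike 4, 6 from Jack, Bob, Alice.
That leaves Jack = 2. Remove 2 from Alice.
So Alice = 8.

8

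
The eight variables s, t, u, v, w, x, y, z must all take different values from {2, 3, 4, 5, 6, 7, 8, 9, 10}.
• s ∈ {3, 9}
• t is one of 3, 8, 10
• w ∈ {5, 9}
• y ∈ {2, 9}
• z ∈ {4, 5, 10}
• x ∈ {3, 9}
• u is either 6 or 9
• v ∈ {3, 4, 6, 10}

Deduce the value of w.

5

Among the 8 variables, 2 fits only y (and all 8 values in {2, 3, 4, 5, 6, 8, 9, 10} must be used), so y = 2.
Among the 7 still-open variables, 8 fits only t (and all 7 values in {3, 4, 5, 6, 8, 9, 10} must be used), so t = 8.
The 2 variables s and x are confined to {3, 9}, which locks those values in; drop them from u, v, w.
So w = 5.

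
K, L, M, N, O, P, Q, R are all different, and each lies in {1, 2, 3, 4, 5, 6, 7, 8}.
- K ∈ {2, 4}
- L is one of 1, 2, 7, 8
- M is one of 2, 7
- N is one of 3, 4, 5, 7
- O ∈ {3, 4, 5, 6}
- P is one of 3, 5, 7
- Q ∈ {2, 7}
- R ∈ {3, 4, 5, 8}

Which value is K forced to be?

The 8 variables draw from only 8 values {1, 2, 3, 4, 5, 6, 7, 8}, so each is used; only L can be 1, hence L = 1.
The 7 still-open variables draw from only 7 values {2, 3, 4, 5, 6, 7, 8}, so each is used; only O can be 6, hence O = 6.
The 6 still-open variables together cover exactly {2, 3, 4, 5, 7, 8} — 6 values for 6 variables — and 8 appears only in R's list, so R = 8.
M and Q share exactly the 2 values {2, 7}; by pigeonhole those values go to them, so strike 2, 7 from K, N, P.
So K = 4.

4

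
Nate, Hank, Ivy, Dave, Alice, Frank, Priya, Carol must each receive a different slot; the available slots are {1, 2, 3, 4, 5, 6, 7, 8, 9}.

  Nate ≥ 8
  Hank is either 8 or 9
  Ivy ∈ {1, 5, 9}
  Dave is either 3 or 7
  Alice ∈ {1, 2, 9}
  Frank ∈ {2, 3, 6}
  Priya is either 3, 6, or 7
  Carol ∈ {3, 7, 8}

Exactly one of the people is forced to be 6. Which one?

The 8 variables draw from only 8 values {1, 2, 3, 5, 6, 7, 8, 9}, so each is used; only Ivy can be 5, hence Ivy = 5.
The 7 still-open variables draw from only 7 values {1, 2, 3, 6, 7, 8, 9}, so each is used; only Alice can be 1, hence Alice = 1.
Among the 6 still-open variables, 2 fits only Frank (and all 6 values in {2, 3, 6, 7, 8, 9} must be used), so Frank = 2.
The 5 still-open variables together cover exactly {3, 6, 7, 8, 9} — 5 values for 5 variables — and 6 appears only in Priya's list, so Priya = 6.

Priya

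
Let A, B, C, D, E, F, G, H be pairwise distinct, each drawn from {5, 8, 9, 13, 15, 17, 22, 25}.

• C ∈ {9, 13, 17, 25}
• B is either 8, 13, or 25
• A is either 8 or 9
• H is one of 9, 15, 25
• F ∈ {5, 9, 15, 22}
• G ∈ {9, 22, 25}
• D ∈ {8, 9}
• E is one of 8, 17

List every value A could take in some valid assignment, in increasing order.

The 8 variables draw from only 8 values {5, 8, 9, 13, 15, 17, 22, 25}, so each is used; only F can be 5, hence F = 5.
The 7 still-open variables draw from only 7 values {8, 9, 13, 15, 17, 22, 25}, so each is used; only H can be 15, hence H = 15.
The 6 still-open variables draw from only 6 values {8, 9, 13, 17, 22, 25}, so each is used; only G can be 22, hence G = 22.
A and D share exactly the 2 values {8, 9}; by pigeonhole those values go to them, so strike 8, 9 from B, C, E.
E has just one choice, so E = 17. So C can't be 17.
No further eliminations apply; A can still be any of 8, 9.

8, 9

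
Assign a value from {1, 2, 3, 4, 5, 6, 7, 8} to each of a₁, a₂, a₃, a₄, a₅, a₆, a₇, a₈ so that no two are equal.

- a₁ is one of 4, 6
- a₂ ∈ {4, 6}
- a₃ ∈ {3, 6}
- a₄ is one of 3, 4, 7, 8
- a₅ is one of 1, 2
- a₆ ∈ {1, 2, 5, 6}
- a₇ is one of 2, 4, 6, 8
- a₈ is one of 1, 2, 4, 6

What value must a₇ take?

The 8 variables together cover exactly {1, 2, 3, 4, 5, 6, 7, 8} — 8 values for 8 variables — and 5 appears only in a₆'s list, so a₆ = 5.
The 7 still-open variables together cover exactly {1, 2, 3, 4, 6, 7, 8} — 7 values for 7 variables — and 7 appears only in a₄'s list, so a₄ = 7.
The 6 still-open variables together cover exactly {1, 2, 3, 4, 6, 8} — 6 values for 6 variables — and 3 appears only in a₃'s list, so a₃ = 3.
The 5 still-open variables draw from only 5 values {1, 2, 4, 6, 8}, so each is used; only a₇ can be 8, hence a₇ = 8.

8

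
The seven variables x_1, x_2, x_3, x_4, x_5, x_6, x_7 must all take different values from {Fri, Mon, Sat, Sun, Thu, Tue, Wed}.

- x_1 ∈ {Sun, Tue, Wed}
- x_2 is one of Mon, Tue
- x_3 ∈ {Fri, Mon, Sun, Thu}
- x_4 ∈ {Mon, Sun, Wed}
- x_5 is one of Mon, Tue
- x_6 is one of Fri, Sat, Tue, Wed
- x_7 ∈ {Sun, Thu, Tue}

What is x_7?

Thu

The 7 variables draw from only 7 values {Fri, Mon, Sat, Sun, Thu, Tue, Wed}, so each is used; only x_6 can be Sat, hence x_6 = Sat.
The 6 still-open variables together cover exactly {Fri, Mon, Sun, Thu, Tue, Wed} — 6 values for 6 variables — and Fri appears only in x_3's list, so x_3 = Fri.
The 5 still-open variables draw from only 5 values {Mon, Sun, Thu, Tue, Wed}, so each is used; only x_7 can be Thu, hence x_7 = Thu.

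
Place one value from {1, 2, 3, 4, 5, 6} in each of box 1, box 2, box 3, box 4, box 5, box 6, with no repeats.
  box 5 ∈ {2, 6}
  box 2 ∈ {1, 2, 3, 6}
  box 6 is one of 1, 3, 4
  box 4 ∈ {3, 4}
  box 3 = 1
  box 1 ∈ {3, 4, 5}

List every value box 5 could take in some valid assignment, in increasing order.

2, 6

box 3's domain is down to {1}, so box 3 = 1. Eliminate 1 elsewhere: box 2, box 6.
Among the 5 still-open variables, 5 fits only box 1 (and all 5 values in {2, 3, 4, 5, 6} must be used), so box 1 = 5.
box 4 and box 6 share exactly the 2 values {3, 4}; by pigeonhole those values go to them, so strike 3, 4 from box 2.
No further eliminations apply; box 5 can still be any of 2, 6.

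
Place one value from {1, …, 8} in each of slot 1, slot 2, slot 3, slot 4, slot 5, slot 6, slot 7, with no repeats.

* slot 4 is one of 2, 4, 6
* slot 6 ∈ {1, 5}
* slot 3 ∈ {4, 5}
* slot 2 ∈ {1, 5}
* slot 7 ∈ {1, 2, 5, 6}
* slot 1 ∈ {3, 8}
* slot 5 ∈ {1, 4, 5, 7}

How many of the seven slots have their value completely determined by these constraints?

slot 2 and slot 6 between them cover only {1, 5} — a naked pair. Remove those values from slot 3, slot 5, slot 7.
slot 3 must be 4 (only option left). So slot 4, slot 5 can't be 4.
slot 5 must be 7 (only option left).
Determined: slot 3=4, slot 5=7. The other slots each still have more than one consistent value. That makes 2.

2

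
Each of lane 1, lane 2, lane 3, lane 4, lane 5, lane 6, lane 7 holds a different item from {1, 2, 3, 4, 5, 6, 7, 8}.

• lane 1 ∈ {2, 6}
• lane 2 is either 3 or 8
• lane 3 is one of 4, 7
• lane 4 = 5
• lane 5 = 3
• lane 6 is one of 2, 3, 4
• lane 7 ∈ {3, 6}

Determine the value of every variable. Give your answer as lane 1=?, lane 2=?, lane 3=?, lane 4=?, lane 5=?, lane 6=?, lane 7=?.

lane 1=2, lane 2=8, lane 3=7, lane 4=5, lane 5=3, lane 6=4, lane 7=6

lane 4 has just one choice, so lane 4 = 5.
lane 5 must be 3 (only option left). Eliminate 3 elsewhere: lane 2, lane 6, lane 7.
lane 7 has just one choice, so lane 7 = 6. Eliminate 6 elsewhere: lane 1.
That leaves lane 1 = 2. So lane 6 can't be 2.
lane 2 must be 8 (only option left).
lane 6's domain is down to {4}, so lane 6 = 4. So lane 3 can't be 4.
lane 3's domain is down to {7}, so lane 3 = 7.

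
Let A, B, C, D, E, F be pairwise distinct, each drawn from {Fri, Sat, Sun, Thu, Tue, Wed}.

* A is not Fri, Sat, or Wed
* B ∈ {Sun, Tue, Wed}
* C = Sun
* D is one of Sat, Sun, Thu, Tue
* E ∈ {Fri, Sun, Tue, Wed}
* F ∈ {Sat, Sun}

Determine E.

Fri

C has just one choice, so C = Sun. Strike Sun from A, B, D, E, F.
F has just one choice, so F = Sat. Eliminate Sat elsewhere: D.
The 4 still-open variables draw from only 4 values {Fri, Thu, Tue, Wed}, so each is used; only E can be Fri, hence E = Fri.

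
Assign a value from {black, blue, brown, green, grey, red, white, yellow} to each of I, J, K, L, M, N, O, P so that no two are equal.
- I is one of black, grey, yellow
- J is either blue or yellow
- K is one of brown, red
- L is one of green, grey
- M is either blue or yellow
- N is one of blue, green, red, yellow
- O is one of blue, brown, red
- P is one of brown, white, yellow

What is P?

white

Among the 8 variables, black fits only I (and all 8 values in {black, blue, brown, green, grey, red, white, yellow} must be used), so I = black.
Among the 7 still-open variables, grey fits only L (and all 7 values in {blue, brown, green, grey, red, white, yellow} must be used), so L = grey.
Among the 6 still-open variables, green fits only N (and all 6 values in {blue, brown, green, red, white, yellow} must be used), so N = green.
The 5 still-open variables draw from only 5 values {blue, brown, red, white, yellow}, so each is used; only P can be white, hence P = white.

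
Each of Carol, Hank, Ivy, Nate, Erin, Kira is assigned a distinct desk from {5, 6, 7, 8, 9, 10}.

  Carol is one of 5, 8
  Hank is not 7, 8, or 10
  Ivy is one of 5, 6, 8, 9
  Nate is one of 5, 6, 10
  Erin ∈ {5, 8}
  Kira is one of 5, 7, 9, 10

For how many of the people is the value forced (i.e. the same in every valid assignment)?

2

Among the 6 variables, 7 fits only Kira (and all 6 values in {5, 6, 7, 8, 9, 10} must be used), so Kira = 7.
The 5 still-open variables draw from only 5 values {5, 6, 8, 9, 10}, so each is used; only Nate can be 10, hence Nate = 10.
Carol and Erin between them cover only {5, 8} — a naked pair. Remove those values from Hank, Ivy.
Determined: Nate=10, Kira=7. The other people each still have more than one consistent value. That makes 2.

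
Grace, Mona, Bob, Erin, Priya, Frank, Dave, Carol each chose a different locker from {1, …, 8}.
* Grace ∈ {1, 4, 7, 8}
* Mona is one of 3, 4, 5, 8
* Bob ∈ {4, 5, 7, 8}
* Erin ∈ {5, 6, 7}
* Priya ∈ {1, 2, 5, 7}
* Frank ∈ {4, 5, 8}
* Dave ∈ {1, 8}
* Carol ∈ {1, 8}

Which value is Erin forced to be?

6

Among the 8 variables, 2 fits only Priya (and all 8 values in {1, 2, 3, 4, 5, 6, 7, 8} must be used), so Priya = 2.
The 7 still-open variables together cover exactly {1, 3, 4, 5, 6, 7, 8} — 7 values for 7 variables — and 3 appears only in Mona's list, so Mona = 3.
Among the 6 still-open variables, 6 fits only Erin (and all 6 values in {1, 4, 5, 6, 7, 8} must be used), so Erin = 6.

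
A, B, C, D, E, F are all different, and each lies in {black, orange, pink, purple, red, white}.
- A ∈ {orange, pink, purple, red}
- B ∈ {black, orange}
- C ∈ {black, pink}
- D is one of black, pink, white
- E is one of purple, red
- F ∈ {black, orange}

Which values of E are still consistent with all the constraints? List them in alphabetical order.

purple, red

The 6 variables draw from only 6 values {black, orange, pink, purple, red, white}, so each is used; only D can be white, hence D = white.
B and F share exactly the 2 values {black, orange}; by pigeonhole those values go to them, so strike black, orange from A, C.
That leaves C = pink. Strike pink from A.
No further eliminations apply; E can still be any of purple, red.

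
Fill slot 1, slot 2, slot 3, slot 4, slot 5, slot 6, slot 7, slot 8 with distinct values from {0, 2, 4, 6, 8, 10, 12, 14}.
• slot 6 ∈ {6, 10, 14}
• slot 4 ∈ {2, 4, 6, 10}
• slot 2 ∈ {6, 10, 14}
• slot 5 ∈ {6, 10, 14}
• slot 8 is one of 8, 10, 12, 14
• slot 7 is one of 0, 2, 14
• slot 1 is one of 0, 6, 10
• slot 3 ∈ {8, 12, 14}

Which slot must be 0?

slot 1

The 8 variables together cover exactly {0, 2, 4, 6, 8, 10, 12, 14} — 8 values for 8 variables — and 4 appears only in slot 4's list, so slot 4 = 4.
Among the 7 still-open variables, 2 fits only slot 7 (and all 7 values in {0, 2, 6, 8, 10, 12, 14} must be used), so slot 7 = 2.
The 6 still-open variables draw from only 6 values {0, 6, 8, 10, 12, 14}, so each is used; only slot 1 can be 0, hence slot 1 = 0.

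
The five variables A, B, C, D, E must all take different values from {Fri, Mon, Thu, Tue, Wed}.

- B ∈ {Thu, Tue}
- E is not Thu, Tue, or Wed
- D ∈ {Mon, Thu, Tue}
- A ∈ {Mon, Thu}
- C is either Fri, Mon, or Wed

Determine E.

Fri

The 5 variables draw from only 5 values {Fri, Mon, Thu, Tue, Wed}, so each is used; only C can be Wed, hence C = Wed.
The 4 still-open variables draw from only 4 values {Fri, Mon, Thu, Tue}, so each is used; only E can be Fri, hence E = Fri.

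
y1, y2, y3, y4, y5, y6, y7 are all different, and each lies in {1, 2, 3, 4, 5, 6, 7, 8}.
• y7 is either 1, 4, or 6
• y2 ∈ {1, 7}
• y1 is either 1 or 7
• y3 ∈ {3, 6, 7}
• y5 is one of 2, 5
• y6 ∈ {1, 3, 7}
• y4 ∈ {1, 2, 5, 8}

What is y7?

y1 and y2 between them cover only {1, 7} — a naked pair. Remove those values from y3, y4, y6, y7.
y6 has just one choice, so y6 = 3. Remove 3 from y3.
y3 has just one choice, so y3 = 6. Remove 6 from y7.
So y7 = 4.

4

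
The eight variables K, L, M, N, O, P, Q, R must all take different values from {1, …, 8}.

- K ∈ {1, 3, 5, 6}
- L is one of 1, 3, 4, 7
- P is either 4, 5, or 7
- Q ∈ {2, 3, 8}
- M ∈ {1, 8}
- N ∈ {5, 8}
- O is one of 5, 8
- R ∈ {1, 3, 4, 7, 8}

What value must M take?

Among the 8 variables, 2 fits only Q (and all 8 values in {1, 2, 3, 4, 5, 6, 7, 8} must be used), so Q = 2.
The 7 still-open variables draw from only 7 values {1, 3, 4, 5, 6, 7, 8}, so each is used; only K can be 6, hence K = 6.
N and O between them cover only {5, 8} — a naked pair. Remove those values from M, P, R.
So M = 1.

1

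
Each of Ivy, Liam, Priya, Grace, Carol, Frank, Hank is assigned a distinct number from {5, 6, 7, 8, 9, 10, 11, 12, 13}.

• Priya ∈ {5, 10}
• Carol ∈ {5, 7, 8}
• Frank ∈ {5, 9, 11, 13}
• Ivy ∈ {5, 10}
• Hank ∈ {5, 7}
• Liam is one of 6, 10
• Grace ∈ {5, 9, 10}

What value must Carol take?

8

The 2 variables Ivy and Priya are confined to {5, 10}, which locks those values in; drop them from Liam, Grace, Carol, Frank, Hank.
Liam has just one choice, so Liam = 6.
Grace must be 9 (only option left). So Frank can't be 9.
Hank has just one choice, so Hank = 7. Strike 7 from Carol.
So Carol = 8.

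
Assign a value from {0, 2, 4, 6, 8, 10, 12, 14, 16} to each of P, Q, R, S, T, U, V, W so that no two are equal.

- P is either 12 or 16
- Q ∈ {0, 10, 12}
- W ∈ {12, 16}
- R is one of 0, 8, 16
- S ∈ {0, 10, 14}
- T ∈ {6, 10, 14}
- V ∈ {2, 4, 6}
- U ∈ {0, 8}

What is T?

6

P and W between them cover only {12, 16} — a naked pair. Remove those values from Q, R.
The 2 variables R and U are confined to {0, 8}, which locks those values in; drop them from Q, S.
Q's domain is down to {10}, so Q = 10. Eliminate 10 elsewhere: S, T.
S has just one choice, so S = 14. Strike 14 from T.
So T = 6.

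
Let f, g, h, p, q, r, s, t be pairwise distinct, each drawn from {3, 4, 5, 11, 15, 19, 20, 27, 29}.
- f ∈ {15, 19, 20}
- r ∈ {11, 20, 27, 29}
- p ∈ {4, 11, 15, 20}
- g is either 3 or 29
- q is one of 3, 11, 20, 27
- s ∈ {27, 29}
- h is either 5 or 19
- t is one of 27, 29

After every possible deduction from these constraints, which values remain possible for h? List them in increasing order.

s and t between them cover only {27, 29} — a naked pair. Remove those values from g, q, r.
g has just one choice, so g = 3. So q can't be 3.
The 2 variables q and r are confined to {11, 20}, which locks those values in; drop them from f, p.
No further eliminations apply; h can still be any of 5, 19.

5, 19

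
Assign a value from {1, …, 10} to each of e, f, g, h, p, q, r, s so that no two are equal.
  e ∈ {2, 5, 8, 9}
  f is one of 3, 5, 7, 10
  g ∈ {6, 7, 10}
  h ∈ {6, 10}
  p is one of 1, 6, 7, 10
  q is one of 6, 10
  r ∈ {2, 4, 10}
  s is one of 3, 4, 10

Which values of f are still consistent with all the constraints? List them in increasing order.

3, 5

h and q share exactly the 2 values {6, 10}; by pigeonhole those values go to them, so strike 6, 10 from f, g, p, r, s.
That leaves g = 7. So f, p can't be 7.
That leaves p = 1.
No further eliminations apply; f can still be any of 3, 5.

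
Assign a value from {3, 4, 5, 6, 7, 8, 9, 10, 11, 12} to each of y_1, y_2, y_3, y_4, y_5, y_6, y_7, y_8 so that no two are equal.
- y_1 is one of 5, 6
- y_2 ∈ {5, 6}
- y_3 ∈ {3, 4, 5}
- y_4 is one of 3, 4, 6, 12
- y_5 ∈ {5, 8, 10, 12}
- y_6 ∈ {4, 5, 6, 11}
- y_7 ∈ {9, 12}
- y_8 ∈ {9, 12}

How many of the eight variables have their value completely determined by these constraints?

y_1 and y_2 share exactly the 2 values {5, 6}; by pigeonhole those values go to them, so strike 5, 6 from y_3, y_4, y_5, y_6.
y_7 and y_8 between them cover only {9, 12} — a naked pair. Remove those values from y_4, y_5.
y_3 and y_4 share exactly the 2 values {3, 4}; by pigeonhole those values go to them, so strike 3, 4 from y_6.
y_6 has just one choice, so y_6 = 11.
Determined: y_6=11. The other variables each still have more than one consistent value. That makes 1.

1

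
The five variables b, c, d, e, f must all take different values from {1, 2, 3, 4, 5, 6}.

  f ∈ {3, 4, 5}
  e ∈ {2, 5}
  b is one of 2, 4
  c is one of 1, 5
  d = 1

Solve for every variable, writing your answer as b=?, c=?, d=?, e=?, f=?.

b=4, c=5, d=1, e=2, f=3

d has just one choice, so d = 1. Remove 1 from c.
c's domain is down to {5}, so c = 5. Remove 5 from e, f.
e has just one choice, so e = 2. So b can't be 2.
That leaves b = 4. So f can't be 4.
f has just one choice, so f = 3.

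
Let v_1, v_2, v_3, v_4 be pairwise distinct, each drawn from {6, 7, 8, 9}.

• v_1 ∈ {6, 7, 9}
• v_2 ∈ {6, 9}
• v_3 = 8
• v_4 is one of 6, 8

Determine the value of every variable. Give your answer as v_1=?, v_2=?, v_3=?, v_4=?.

v_3 must be 8 (only option left). So v_4 can't be 8.
That leaves v_4 = 6. Remove 6 from v_1, v_2.
That leaves v_2 = 9. Eliminate 9 elsewhere: v_1.
That leaves v_1 = 7.

v_1=7, v_2=9, v_3=8, v_4=6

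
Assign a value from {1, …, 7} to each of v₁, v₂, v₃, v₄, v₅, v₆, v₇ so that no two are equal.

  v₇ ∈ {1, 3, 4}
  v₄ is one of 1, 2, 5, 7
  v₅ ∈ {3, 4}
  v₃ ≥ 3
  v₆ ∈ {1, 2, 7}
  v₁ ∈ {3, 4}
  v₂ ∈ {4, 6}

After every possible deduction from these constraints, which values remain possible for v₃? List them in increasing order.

5, 7

v₁ and v₅ between them cover only {3, 4} — a naked pair. Remove those values from v₂, v₃, v₇.
v₂ must be 6 (only option left). Eliminate 6 elsewhere: v₃.
That leaves v₇ = 1. Eliminate 1 elsewhere: v₄, v₆.
No further eliminations apply; v₃ can still be any of 5, 7.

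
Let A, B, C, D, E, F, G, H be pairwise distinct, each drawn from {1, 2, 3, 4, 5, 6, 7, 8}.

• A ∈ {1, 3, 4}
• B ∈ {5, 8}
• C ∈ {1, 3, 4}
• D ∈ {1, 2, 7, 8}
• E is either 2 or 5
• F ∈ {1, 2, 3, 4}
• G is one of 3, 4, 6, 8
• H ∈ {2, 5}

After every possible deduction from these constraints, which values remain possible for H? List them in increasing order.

2, 5

The 8 variables together cover exactly {1, 2, 3, 4, 5, 6, 7, 8} — 8 values for 8 variables — and 6 appears only in G's list, so G = 6.
Among the 7 still-open variables, 7 fits only D (and all 7 values in {1, 2, 3, 4, 5, 7, 8} must be used), so D = 7.
The 6 still-open variables together cover exactly {1, 2, 3, 4, 5, 8} — 6 values for 6 variables — and 8 appears only in B's list, so B = 8.
The 2 variables E and H are confined to {2, 5}, which locks those values in; drop them from F.
No further eliminations apply; H can still be any of 2, 5.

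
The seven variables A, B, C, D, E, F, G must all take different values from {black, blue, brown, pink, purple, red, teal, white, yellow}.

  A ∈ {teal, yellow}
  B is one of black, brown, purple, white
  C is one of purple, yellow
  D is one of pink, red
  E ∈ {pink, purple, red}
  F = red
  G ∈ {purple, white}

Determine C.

yellow

F must be red (only option left). Strike red from D, E.
D must be pink (only option left). Eliminate pink elsewhere: E.
E has just one choice, so E = purple. Strike purple from B, C, G.
So C = yellow.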